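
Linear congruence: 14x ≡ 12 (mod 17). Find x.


GCD(14, 17) = 1, unique solution
a^(-1) mod 17 = 11
x = 11 * 12 mod 17 = 13

x ≡ 13 (mod 17)


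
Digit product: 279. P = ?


2 × 7 × 9 = 126


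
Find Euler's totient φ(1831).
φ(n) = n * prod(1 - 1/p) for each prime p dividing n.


1831 = 1831
Prime factors: 1831
φ(1831) = 1831 × (1-1/1831)
= 1831 × 1830/1831 = 1830

φ(1831) = 1830


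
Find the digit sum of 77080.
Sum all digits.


7 + 7 + 0 + 8 + 0 = 22


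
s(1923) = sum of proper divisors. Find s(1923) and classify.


Proper divisors: 1, 3, 641
Sum = 1 + 3 + 641 = 645
645 < 1923 → deficient

s(1923) = 645 (deficient)


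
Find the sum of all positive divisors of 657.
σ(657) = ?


Divisors of 657: 1, 3, 9, 73, 219, 657
Sum = 1 + 3 + 9 + 73 + 219 + 657 = 962

σ(657) = 962


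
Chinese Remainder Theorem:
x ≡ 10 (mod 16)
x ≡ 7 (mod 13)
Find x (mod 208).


M = 16*13 = 208
M1 = M/16 = 13, M2 = M/13 = 16
M1^(-1) mod 16 = 5, M2^(-1) mod 13 = 9
x = 10*13*5 + 7*16*9 = 1658
1658 mod 208 = 202
Check: 202 mod 16 = 10 ✓, 202 mod 13 = 7 ✓

x ≡ 202 (mod 208)


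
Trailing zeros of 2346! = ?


floor(2346/5) = 469
floor(2346/25) = 93
floor(2346/125) = 18
floor(2346/625) = 3
Total = 583

583 trailing zeros


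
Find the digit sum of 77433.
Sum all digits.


7 + 7 + 4 + 3 + 3 = 24


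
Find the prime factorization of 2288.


2288 / 2 = 1144
1144 / 2 = 572
572 / 2 = 286
286 / 2 = 143
143 / 11 = 13
13 / 13 = 1
2288 = 2^4 × 11 × 13


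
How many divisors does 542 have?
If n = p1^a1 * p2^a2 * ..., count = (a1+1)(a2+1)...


542 = 2^1 × 271^1
d(542) = (1+1) × (1+1) = 4

4 divisors


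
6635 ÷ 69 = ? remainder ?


6635 = 69 * 96 + 11
Check: 6624 + 11 = 6635

q = 96, r = 11


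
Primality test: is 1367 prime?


Check divisors up to sqrt(1367) = 36.9730
No divisors found.
1367 is prime.

Yes, 1367 is prime


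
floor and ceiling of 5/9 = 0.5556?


5/9 = 0.5556
floor = 0
ceil = 1

floor = 0, ceil = 1


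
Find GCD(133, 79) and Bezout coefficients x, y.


Tabular extended Euclidean (each row: r = 133*s + 79*t):
r=133, s=1, t=0
r=79, s=0, t=1
q=1: r=54, s=1, t=-1   [133*(1) + 79*(-1) = 54]
q=1: r=25, s=-1, t=2   [133*(-1) + 79*(2) = 25]
q=2: r=4, s=3, t=-5   [133*(3) + 79*(-5) = 4]
q=6: r=1, s=-19, t=32   [133*(-19) + 79*(32) = 1]
q=4: r=0, s=79, t=-133   [133*(79) + 79*(-133) = 0]
GCD = 1; from the row with r=1: x=-19, y=32
Check: 133*(-19) + 79*(32) = -2527 + 2528 = 1

GCD = 1, x = -19, y = 32


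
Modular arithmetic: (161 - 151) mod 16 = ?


161 - 151 = 10
10 mod 16 = 10


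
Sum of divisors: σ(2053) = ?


Divisors of 2053: 1, 2053
Sum = 1 + 2053 = 2054

σ(2053) = 2054


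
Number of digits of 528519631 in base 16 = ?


528519631 in base 16 = 1F8091CF
Number of digits = 8

8 digits (base 16)


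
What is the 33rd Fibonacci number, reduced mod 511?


F(k) mod 511 for k=1..33:
1, 1, 2, 3, 5, 8, 13, 21, 34, 55, 89, 144, 233, 377, 99, 476, 64, 29, 93, 122, 215, 337, 41, 378, 419, 286, 194, 480, 163, 132, 295, 427, 211
F(33) mod 511 = 211


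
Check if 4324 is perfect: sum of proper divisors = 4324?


Proper divisors of 4324: 1, 2, 4, 23, 46, 47, 92, 94, 188, 1081, 2162
Sum = 1 + 2 + 4 + 23 + 46 + 47 + 92 + 94 + 188 + 1081 + 2162 = 3740

No, 4324 is not perfect (3740 ≠ 4324)


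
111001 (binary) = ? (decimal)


111001 (base 2) = 57 (decimal)
57 (decimal) = 57 (base 10)


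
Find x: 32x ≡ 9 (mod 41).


GCD(32, 41) = 1, unique solution
a^(-1) mod 41 = 9
x = 9 * 9 mod 41 = 40

x ≡ 40 (mod 41)


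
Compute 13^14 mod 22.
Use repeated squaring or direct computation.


13^1 mod 22 = 13
13^2 mod 22 = 15
13^3 mod 22 = 19
13^4 mod 22 = 5
13^5 mod 22 = 21
13^6 mod 22 = 9
13^7 mod 22 = 7
13^8 mod 22 = 3
13^9 mod 22 = 17
13^10 mod 22 = 1
13^11 mod 22 = 13
13^12 mod 22 = 15
13^13 mod 22 = 19
13^14 mod 22 = 5


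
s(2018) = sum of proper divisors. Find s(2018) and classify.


Proper divisors: 1, 2, 1009
Sum = 1 + 2 + 1009 = 1012
1012 < 2018 → deficient

s(2018) = 1012 (deficient)


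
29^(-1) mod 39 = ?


Use the extended Euclidean algorithm on (39, 29); each row r = 39*s + 29*t:
r=39, s=1, t=0
r=29, s=0, t=1
q=1: r=10, s=1, t=-1   [39*(1) + 29*(-1) = 10]
q=2: r=9, s=-2, t=3   [39*(-2) + 29*(3) = 9]
q=1: r=1, s=3, t=-4   [39*(3) + 29*(-4) = 1]
q=9: r=0, s=-29, t=39   [39*(-29) + 29*(39) = 0]
GCD = 1 with t = -4, so 29*(-4) ≡ 1 (mod 39)
Inverse = -4 mod 39 = 35
Check: 29 * 35 = 1015 ≡ 1 (mod 39)

29^(-1) ≡ 35 (mod 39)


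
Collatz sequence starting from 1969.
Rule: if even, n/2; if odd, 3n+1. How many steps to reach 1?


1969 → 5908 → 2954 → 1477 → 4432 → 2216 → 1108 → 554 → 277 → 832 → 416 → 208 → 104 → 52 → 26 → 13 → 40 → 20 → 10 → 5 → 16 → 8 → 4 → 2 → 1
Total steps = 24

24 steps


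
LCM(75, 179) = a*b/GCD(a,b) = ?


GCD(75, 179) = 1
LCM = 75*179/1 = 13425/1 = 13425

LCM = 13425


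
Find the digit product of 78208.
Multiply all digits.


7 × 8 × 2 × 0 × 8 = 0


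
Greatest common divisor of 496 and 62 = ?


496 = 8 * 62 + 0
GCD = 62


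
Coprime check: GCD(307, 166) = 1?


Euclidean algorithm:
307 = 1 * 166 + 141
166 = 1 * 141 + 25
141 = 5 * 25 + 16
25 = 1 * 16 + 9
16 = 1 * 9 + 7
9 = 1 * 7 + 2
7 = 3 * 2 + 1
2 = 2 * 1 + 0
GCD(307, 166) = 1

Yes, coprime (GCD = 1)


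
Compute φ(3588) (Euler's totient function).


3588 = 2^2 × 3 × 13 × 23
Prime factors: 2, 3, 13, 23
φ(3588) = 3588 × (1-1/2) × (1-1/3) × (1-1/13) × (1-1/23)
= 3588 × 1/2 × 2/3 × 12/13 × 22/23 = 1056

φ(3588) = 1056


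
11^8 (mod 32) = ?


11^1 mod 32 = 11
11^2 mod 32 = 25
11^3 mod 32 = 19
11^4 mod 32 = 17
11^5 mod 32 = 27
11^6 mod 32 = 9
11^7 mod 32 = 3
11^8 mod 32 = 1


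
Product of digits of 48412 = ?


4 × 8 × 4 × 1 × 2 = 256


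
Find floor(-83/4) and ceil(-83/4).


-83/4 = -20.7500
floor = -21
ceil = -20

floor = -21, ceil = -20


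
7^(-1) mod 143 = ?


Use the extended Euclidean algorithm on (143, 7); each row r = 143*s + 7*t:
r=143, s=1, t=0
r=7, s=0, t=1
q=20: r=3, s=1, t=-20   [143*(1) + 7*(-20) = 3]
q=2: r=1, s=-2, t=41   [143*(-2) + 7*(41) = 1]
q=3: r=0, s=7, t=-143   [143*(7) + 7*(-143) = 0]
GCD = 1 with t = 41, so 7*(41) ≡ 1 (mod 143)
Inverse = 41 mod 143 = 41
Check: 7 * 41 = 287 ≡ 1 (mod 143)

7^(-1) ≡ 41 (mod 143)


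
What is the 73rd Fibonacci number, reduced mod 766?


F(k) mod 766 for k=1..73:
1, 1, 2, 3, 5, 8, 13, 21, 34, 55, 89, 144, 233, 377, 610, 221, 65, 286, 351, 637, 222, 93, 315, 408, 723, 365, 322, 687, 243, 164, 407, 571, 212, 17, 229, 246, 475, 721, 430, 385, 49, 434, 483, 151, 634, 19, 653, 672, 559, 465, 258, 723, 215, 172, 387, 559, 180, 739, 153, 126, 279, 405, 684, 323, 241, 564, 39, 603, 642, 479, 355, 68, 423
F(73) mod 766 = 423


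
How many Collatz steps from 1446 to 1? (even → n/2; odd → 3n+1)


1446 → 723 → 2170 → 1085 → 3256 → 1628 → 814 → 407 → 1222 → 611 → 1834 → 917 → 2752 → 1376 → 688 → 344 → 172 → 86 → 43 → 130 → 65 → 196 → 98 → 49 → 148 → 74 → 37 → 112 → 56 → 28 → 14 → 7 → 22 → 11 → 34 → 17 → 52 → 26 → 13 → 40 → 20 → 10 → 5 → 16 → 8 → 4 → 2 → 1
Total steps = 47

47 steps


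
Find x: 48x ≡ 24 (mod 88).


GCD(48, 88) = 8 divides 24
Divide: 6x ≡ 3 (mod 11)
x ≡ 6 (mod 11)


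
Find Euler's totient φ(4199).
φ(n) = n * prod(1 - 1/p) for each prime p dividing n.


4199 = 13 × 17 × 19
Prime factors: 13, 17, 19
φ(4199) = 4199 × (1-1/13) × (1-1/17) × (1-1/19)
= 4199 × 12/13 × 16/17 × 18/19 = 3456

φ(4199) = 3456


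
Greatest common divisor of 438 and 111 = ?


438 = 3 * 111 + 105
111 = 1 * 105 + 6
105 = 17 * 6 + 3
6 = 2 * 3 + 0
GCD = 3


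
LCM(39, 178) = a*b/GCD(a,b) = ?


GCD(39, 178) = 1
LCM = 39*178/1 = 6942/1 = 6942

LCM = 6942


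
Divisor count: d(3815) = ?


3815 = 5^1 × 7^1 × 109^1
d(3815) = (1+1) × (1+1) × (1+1) = 8

8 divisors


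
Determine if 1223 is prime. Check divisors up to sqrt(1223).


Check divisors up to sqrt(1223) = 34.9714
No divisors found.
1223 is prime.

Yes, 1223 is prime


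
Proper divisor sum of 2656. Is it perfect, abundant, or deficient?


Proper divisors: 1, 2, 4, 8, 16, 32, 83, 166, 332, 664, 1328
Sum = 1 + 2 + 4 + 8 + 16 + 32 + 83 + 166 + 332 + 664 + 1328 = 2636
2636 < 2656 → deficient

s(2656) = 2636 (deficient)


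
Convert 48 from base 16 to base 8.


48 (base 16) = 72 (decimal)
72 (decimal) = 110 (base 8)


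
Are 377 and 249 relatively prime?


Euclidean algorithm:
377 = 1 * 249 + 128
249 = 1 * 128 + 121
128 = 1 * 121 + 7
121 = 17 * 7 + 2
7 = 3 * 2 + 1
2 = 2 * 1 + 0
GCD(377, 249) = 1

Yes, coprime (GCD = 1)


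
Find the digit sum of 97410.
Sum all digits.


9 + 7 + 4 + 1 + 0 = 21


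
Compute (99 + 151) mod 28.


99 + 151 = 250
250 mod 28 = 26


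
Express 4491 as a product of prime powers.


4491 / 3 = 1497
1497 / 3 = 499
499 / 499 = 1
4491 = 3^2 × 499


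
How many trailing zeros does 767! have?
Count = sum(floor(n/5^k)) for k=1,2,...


floor(767/5) = 153
floor(767/25) = 30
floor(767/125) = 6
floor(767/625) = 1
Total = 190

190 trailing zeros


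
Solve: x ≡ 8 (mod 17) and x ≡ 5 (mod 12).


M = 17*12 = 204
M1 = M/17 = 12, M2 = M/12 = 17
M1^(-1) mod 17 = 10, M2^(-1) mod 12 = 5
x = 8*12*10 + 5*17*5 = 1385
1385 mod 204 = 161
Check: 161 mod 17 = 8 ✓, 161 mod 12 = 5 ✓

x ≡ 161 (mod 204)


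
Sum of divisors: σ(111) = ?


Divisors of 111: 1, 3, 37, 111
Sum = 1 + 3 + 37 + 111 = 152

σ(111) = 152


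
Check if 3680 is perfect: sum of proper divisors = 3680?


Proper divisors of 3680: 1, 2, 4, 5, 8, 10, 16, 20, 23, 32, 40, 46, 80, 92, 115, 160, 184, 230, 368, 460, 736, 920, 1840
Sum = 1 + 2 + 4 + 5 + 8 + 10 + 16 + 20 + 23 + 32 + 40 + 46 + 80 + 92 + 115 + 160 + 184 + 230 + 368 + 460 + 736 + 920 + 1840 = 5392

No, 3680 is not perfect (5392 ≠ 3680)


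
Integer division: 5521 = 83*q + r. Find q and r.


5521 = 83 * 66 + 43
Check: 5478 + 43 = 5521

q = 66, r = 43


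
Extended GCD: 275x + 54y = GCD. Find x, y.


Tabular extended Euclidean (each row: r = 275*s + 54*t):
r=275, s=1, t=0
r=54, s=0, t=1
q=5: r=5, s=1, t=-5   [275*(1) + 54*(-5) = 5]
q=10: r=4, s=-10, t=51   [275*(-10) + 54*(51) = 4]
q=1: r=1, s=11, t=-56   [275*(11) + 54*(-56) = 1]
q=4: r=0, s=-54, t=275   [275*(-54) + 54*(275) = 0]
GCD = 1; from the row with r=1: x=11, y=-56
Check: 275*(11) + 54*(-56) = 3025 - 3024 = 1

GCD = 1, x = 11, y = -56


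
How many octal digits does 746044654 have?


746044654 in base 8 = 5435736356
Number of digits = 10

10 digits (base 8)


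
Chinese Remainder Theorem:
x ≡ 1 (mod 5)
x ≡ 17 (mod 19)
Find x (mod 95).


M = 5*19 = 95
M1 = M/5 = 19, M2 = M/19 = 5
M1^(-1) mod 5 = 4, M2^(-1) mod 19 = 4
x = 1*19*4 + 17*5*4 = 416
416 mod 95 = 36
Check: 36 mod 5 = 1 ✓, 36 mod 19 = 17 ✓

x ≡ 36 (mod 95)


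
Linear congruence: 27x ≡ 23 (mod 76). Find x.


GCD(27, 76) = 1, unique solution
a^(-1) mod 76 = 31
x = 31 * 23 mod 76 = 29

x ≡ 29 (mod 76)


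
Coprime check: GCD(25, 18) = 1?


Euclidean algorithm:
25 = 1 * 18 + 7
18 = 2 * 7 + 4
7 = 1 * 4 + 3
4 = 1 * 3 + 1
3 = 3 * 1 + 0
GCD(25, 18) = 1

Yes, coprime (GCD = 1)


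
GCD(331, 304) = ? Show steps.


331 = 1 * 304 + 27
304 = 11 * 27 + 7
27 = 3 * 7 + 6
7 = 1 * 6 + 1
6 = 6 * 1 + 0
GCD = 1


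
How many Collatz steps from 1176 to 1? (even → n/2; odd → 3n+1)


1176 → 588 → 294 → 147 → 442 → 221 → 664 → 332 → 166 → 83 → 250 → 125 → 376 → 188 → 94 → 47 → 142 → 71 → 214 → 107 → 322 → 161 → 484 → 242 → 121 → 364 → 182 → 91 → 274 → 137 → 412 → 206 → 103 → 310 → 155 → 466 → 233 → 700 → 350 → 175 → 526 → 263 → 790 → 395 → 1186 → 593 → 1780 → 890 → 445 → 1336 → 668 → 334 → 167 → 502 → 251 → 754 → 377 → 1132 → 566 → 283 → 850 → 425 → 1276 → 638 → 319 → 958 → 479 → 1438 → 719 → 2158 → 1079 → 3238 → 1619 → 4858 → 2429 → 7288 → 3644 → 1822 → 911 → 2734 → 1367 → 4102 → 2051 → 6154 → 3077 → 9232 → 4616 → 2308 → 1154 → 577 → 1732 → 866 → 433 → 1300 → 650 → 325 → 976 → 488 → 244 → 122 → 61 → 184 → 92 → 46 → 23 → 70 → 35 → 106 → 53 → 160 → 80 → 40 → 20 → 10 → 5 → 16 → 8 → 4 → 2 → 1
Total steps = 119

119 steps


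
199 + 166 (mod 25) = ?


199 + 166 = 365
365 mod 25 = 15


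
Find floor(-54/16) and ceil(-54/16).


-54/16 = -3.3750
floor = -4
ceil = -3

floor = -4, ceil = -3


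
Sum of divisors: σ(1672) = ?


Divisors of 1672: 1, 2, 4, 8, 11, 19, 22, 38, 44, 76, 88, 152, 209, 418, 836, 1672
Sum = 1 + 2 + 4 + 8 + 11 + 19 + 22 + 38 + 44 + 76 + 88 + 152 + 209 + 418 + 836 + 1672 = 3600

σ(1672) = 3600


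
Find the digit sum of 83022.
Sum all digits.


8 + 3 + 0 + 2 + 2 = 15


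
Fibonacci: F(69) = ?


Sequence: 1, 1, 2, 3, 5, 8, 13, 21, 34, 55, 89, 144, 233, 377, 610, 987, 1597, 2584, 4181, 6765, 10946, 17711, 28657, 46368, 75025, 121393, 196418, 317811, 514229, 832040, 1346269, 2178309, 3524578, 5702887, 9227465, 14930352, 24157817, 39088169, 63245986, 102334155, 165580141, 267914296, 433494437, 701408733, 1134903170, 1836311903, 2971215073, 4807526976, 7778742049, 12586269025, 20365011074, 32951280099, 53316291173, 86267571272, 139583862445, 225851433717, 365435296162, 591286729879, 956722026041, 1548008755920, 2504730781961, 4052739537881, 6557470319842, 10610209857723, 17167680177565, 27777890035288, 44945570212853, 72723460248141, 117669030460994
F(69) = 117669030460994


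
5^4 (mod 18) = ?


5^1 mod 18 = 5
5^2 mod 18 = 7
5^3 mod 18 = 17
5^4 mod 18 = 13


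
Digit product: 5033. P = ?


5 × 0 × 3 × 3 = 0


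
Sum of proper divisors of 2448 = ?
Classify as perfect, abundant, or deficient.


Proper divisors: 1, 2, 3, 4, 6, 8, 9, 12, 16, 17, 18, 24, 34, 36, 48, 51, 68, 72, 102, 136, 144, 153, 204, 272, 306, 408, 612, 816, 1224
Sum = 1 + 2 + 3 + 4 + 6 + 8 + 9 + 12 + 16 + 17 + 18 + 24 + 34 + 36 + 48 + 51 + 68 + 72 + 102 + 136 + 144 + 153 + 204 + 272 + 306 + 408 + 612 + 816 + 1224 = 4806
4806 > 2448 → abundant

s(2448) = 4806 (abundant)


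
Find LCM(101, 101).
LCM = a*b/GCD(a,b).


GCD(101, 101) = 101
LCM = 101*101/101 = 10201/101 = 101

LCM = 101


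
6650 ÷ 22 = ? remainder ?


6650 = 22 * 302 + 6
Check: 6644 + 6 = 6650

q = 302, r = 6


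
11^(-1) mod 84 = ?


Use the extended Euclidean algorithm on (84, 11); each row r = 84*s + 11*t:
r=84, s=1, t=0
r=11, s=0, t=1
q=7: r=7, s=1, t=-7   [84*(1) + 11*(-7) = 7]
q=1: r=4, s=-1, t=8   [84*(-1) + 11*(8) = 4]
q=1: r=3, s=2, t=-15   [84*(2) + 11*(-15) = 3]
q=1: r=1, s=-3, t=23   [84*(-3) + 11*(23) = 1]
q=3: r=0, s=11, t=-84   [84*(11) + 11*(-84) = 0]
GCD = 1 with t = 23, so 11*(23) ≡ 1 (mod 84)
Inverse = 23 mod 84 = 23
Check: 11 * 23 = 253 ≡ 1 (mod 84)

11^(-1) ≡ 23 (mod 84)


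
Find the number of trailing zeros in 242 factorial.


floor(242/5) = 48
floor(242/25) = 9
floor(242/125) = 1
Total = 58

58 trailing zeros


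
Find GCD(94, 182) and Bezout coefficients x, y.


Tabular extended Euclidean (each row: r = 94*s + 182*t):
r=94, s=1, t=0
r=182, s=0, t=1
q=0: r=94, s=1, t=0   [94*(1) + 182*(0) = 94]
q=1: r=88, s=-1, t=1   [94*(-1) + 182*(1) = 88]
q=1: r=6, s=2, t=-1   [94*(2) + 182*(-1) = 6]
q=14: r=4, s=-29, t=15   [94*(-29) + 182*(15) = 4]
q=1: r=2, s=31, t=-16   [94*(31) + 182*(-16) = 2]
q=2: r=0, s=-91, t=47   [94*(-91) + 182*(47) = 0]
GCD = 2; from the row with r=2: x=31, y=-16
Check: 94*(31) + 182*(-16) = 2914 - 2912 = 2

GCD = 2, x = 31, y = -16


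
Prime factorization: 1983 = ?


1983 / 3 = 661
661 / 661 = 1
1983 = 3 × 661


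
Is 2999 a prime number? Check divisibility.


Check divisors up to sqrt(2999) = 54.7631
No divisors found.
2999 is prime.

Yes, 2999 is prime


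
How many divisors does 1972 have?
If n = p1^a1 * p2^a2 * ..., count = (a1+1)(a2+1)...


1972 = 2^2 × 17^1 × 29^1
d(1972) = (2+1) × (1+1) × (1+1) = 12

12 divisors


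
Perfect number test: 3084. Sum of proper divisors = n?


Proper divisors of 3084: 1, 2, 3, 4, 6, 12, 257, 514, 771, 1028, 1542
Sum = 1 + 2 + 3 + 4 + 6 + 12 + 257 + 514 + 771 + 1028 + 1542 = 4140

No, 3084 is not perfect (4140 ≠ 3084)


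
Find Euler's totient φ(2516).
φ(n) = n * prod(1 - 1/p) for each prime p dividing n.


2516 = 2^2 × 17 × 37
Prime factors: 2, 17, 37
φ(2516) = 2516 × (1-1/2) × (1-1/17) × (1-1/37)
= 2516 × 1/2 × 16/17 × 36/37 = 1152

φ(2516) = 1152


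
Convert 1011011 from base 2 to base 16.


1011011 (base 2) = 91 (decimal)
91 (decimal) = 5B (base 16)


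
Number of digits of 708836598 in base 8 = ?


708836598 in base 8 = 5217776366
Number of digits = 10

10 digits (base 8)


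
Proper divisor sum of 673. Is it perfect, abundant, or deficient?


Proper divisors: 1
Sum = 1 = 1
1 < 673 → deficient

s(673) = 1 (deficient)


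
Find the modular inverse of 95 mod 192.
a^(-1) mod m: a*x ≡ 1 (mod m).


Use the extended Euclidean algorithm on (192, 95); each row r = 192*s + 95*t:
r=192, s=1, t=0
r=95, s=0, t=1
q=2: r=2, s=1, t=-2   [192*(1) + 95*(-2) = 2]
q=47: r=1, s=-47, t=95   [192*(-47) + 95*(95) = 1]
q=2: r=0, s=95, t=-192   [192*(95) + 95*(-192) = 0]
GCD = 1 with t = 95, so 95*(95) ≡ 1 (mod 192)
Inverse = 95 mod 192 = 95
Check: 95 * 95 = 9025 ≡ 1 (mod 192)

95^(-1) ≡ 95 (mod 192)


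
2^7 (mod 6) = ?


2^1 mod 6 = 2
2^2 mod 6 = 4
2^3 mod 6 = 2
2^4 mod 6 = 4
2^5 mod 6 = 2
2^6 mod 6 = 4
2^7 mod 6 = 2


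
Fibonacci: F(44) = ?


Sequence: 1, 1, 2, 3, 5, 8, 13, 21, 34, 55, 89, 144, 233, 377, 610, 987, 1597, 2584, 4181, 6765, 10946, 17711, 28657, 46368, 75025, 121393, 196418, 317811, 514229, 832040, 1346269, 2178309, 3524578, 5702887, 9227465, 14930352, 24157817, 39088169, 63245986, 102334155, 165580141, 267914296, 433494437, 701408733
F(44) = 701408733


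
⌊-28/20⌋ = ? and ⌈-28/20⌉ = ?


-28/20 = -1.4000
floor = -2
ceil = -1

floor = -2, ceil = -1


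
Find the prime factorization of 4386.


4386 / 2 = 2193
2193 / 3 = 731
731 / 17 = 43
43 / 43 = 1
4386 = 2 × 3 × 17 × 43


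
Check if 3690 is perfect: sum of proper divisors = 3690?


Proper divisors of 3690: 1, 2, 3, 5, 6, 9, 10, 15, 18, 30, 41, 45, 82, 90, 123, 205, 246, 369, 410, 615, 738, 1230, 1845
Sum = 1 + 2 + 3 + 5 + 6 + 9 + 10 + 15 + 18 + 30 + 41 + 45 + 82 + 90 + 123 + 205 + 246 + 369 + 410 + 615 + 738 + 1230 + 1845 = 6138

No, 3690 is not perfect (6138 ≠ 3690)


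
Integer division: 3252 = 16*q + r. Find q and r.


3252 = 16 * 203 + 4
Check: 3248 + 4 = 3252

q = 203, r = 4


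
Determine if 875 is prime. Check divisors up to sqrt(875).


875 / 5 = 175 (exact division)
875 is NOT prime.

No, 875 is not prime


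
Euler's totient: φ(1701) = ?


1701 = 3^5 × 7
Prime factors: 3, 7
φ(1701) = 1701 × (1-1/3) × (1-1/7)
= 1701 × 2/3 × 6/7 = 972

φ(1701) = 972


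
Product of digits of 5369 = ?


5 × 3 × 6 × 9 = 810


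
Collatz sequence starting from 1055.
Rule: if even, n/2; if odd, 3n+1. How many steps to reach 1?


1055 → 3166 → 1583 → 4750 → 2375 → 7126 → 3563 → 10690 → 5345 → 16036 → 8018 → 4009 → 12028 → 6014 → 3007 → 9022 → 4511 → 13534 → 6767 → 20302 → 10151 → 30454 → 15227 → 45682 → 22841 → 68524 → 34262 → 17131 → 51394 → 25697 → 77092 → 38546 → 19273 → 57820 → 28910 → 14455 → 43366 → 21683 → 65050 → 32525 → 97576 → 48788 → 24394 → 12197 → 36592 → 18296 → 9148 → 4574 → 2287 → 6862 → 3431 → 10294 → 5147 → 15442 → 7721 → 23164 → 11582 → 5791 → 17374 → 8687 → 26062 → 13031 → 39094 → 19547 → 58642 → 29321 → 87964 → 43982 → 21991 → 65974 → 32987 → 98962 → 49481 → 148444 → 74222 → 37111 → 111334 → 55667 → 167002 → 83501 → 250504 → 125252 → 62626 → 31313 → 93940 → 46970 → 23485 → 70456 → 35228 → 17614 → 8807 → 26422 → 13211 → 39634 → 19817 → 59452 → 29726 → 14863 → 44590 → 22295 → 66886 → 33443 → 100330 → 50165 → 150496 → 75248 → 37624 → 18812 → 9406 → 4703 → 14110 → 7055 → 21166 → 10583 → 31750 → 15875 → 47626 → 23813 → 71440 → 35720 → 17860 → 8930 → 4465 → 13396 → 6698 → 3349 → 10048 → 5024 → 2512 → 1256 → 628 → 314 → 157 → 472 → 236 → 118 → 59 → 178 → 89 → 268 → 134 → 67 → 202 → 101 → 304 → 152 → 76 → 38 → 19 → 58 → 29 → 88 → 44 → 22 → 11 → 34 → 17 → 52 → 26 → 13 → 40 → 20 → 10 → 5 → 16 → 8 → 4 → 2 → 1
Total steps = 168

168 steps


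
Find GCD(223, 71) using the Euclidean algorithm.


223 = 3 * 71 + 10
71 = 7 * 10 + 1
10 = 10 * 1 + 0
GCD = 1


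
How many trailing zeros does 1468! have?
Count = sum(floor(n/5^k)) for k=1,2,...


floor(1468/5) = 293
floor(1468/25) = 58
floor(1468/125) = 11
floor(1468/625) = 2
Total = 364

364 trailing zeros


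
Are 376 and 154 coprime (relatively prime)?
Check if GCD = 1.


Euclidean algorithm:
376 = 2 * 154 + 68
154 = 2 * 68 + 18
68 = 3 * 18 + 14
18 = 1 * 14 + 4
14 = 3 * 4 + 2
4 = 2 * 2 + 0
GCD(376, 154) = 2

No, not coprime (GCD = 2)


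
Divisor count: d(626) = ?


626 = 2^1 × 313^1
d(626) = (1+1) × (1+1) = 4

4 divisors


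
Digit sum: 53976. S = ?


5 + 3 + 9 + 7 + 6 = 30


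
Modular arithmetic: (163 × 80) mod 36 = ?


163 × 80 = 13040
13040 mod 36 = 8


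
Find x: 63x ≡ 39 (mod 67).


GCD(63, 67) = 1, unique solution
a^(-1) mod 67 = 50
x = 50 * 39 mod 67 = 7

x ≡ 7 (mod 67)


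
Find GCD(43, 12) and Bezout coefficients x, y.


Tabular extended Euclidean (each row: r = 43*s + 12*t):
r=43, s=1, t=0
r=12, s=0, t=1
q=3: r=7, s=1, t=-3   [43*(1) + 12*(-3) = 7]
q=1: r=5, s=-1, t=4   [43*(-1) + 12*(4) = 5]
q=1: r=2, s=2, t=-7   [43*(2) + 12*(-7) = 2]
q=2: r=1, s=-5, t=18   [43*(-5) + 12*(18) = 1]
q=2: r=0, s=12, t=-43   [43*(12) + 12*(-43) = 0]
GCD = 1; from the row with r=1: x=-5, y=18
Check: 43*(-5) + 12*(18) = -215 + 216 = 1

GCD = 1, x = -5, y = 18


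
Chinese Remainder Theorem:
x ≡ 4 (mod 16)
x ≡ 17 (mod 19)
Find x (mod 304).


M = 16*19 = 304
M1 = M/16 = 19, M2 = M/19 = 16
M1^(-1) mod 16 = 11, M2^(-1) mod 19 = 6
x = 4*19*11 + 17*16*6 = 2468
2468 mod 304 = 36
Check: 36 mod 16 = 4 ✓, 36 mod 19 = 17 ✓

x ≡ 36 (mod 304)


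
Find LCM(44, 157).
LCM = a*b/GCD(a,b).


GCD(44, 157) = 1
LCM = 44*157/1 = 6908/1 = 6908

LCM = 6908


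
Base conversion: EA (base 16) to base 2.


EA (base 16) = 234 (decimal)
234 (decimal) = 11101010 (base 2)


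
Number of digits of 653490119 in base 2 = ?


653490119 in base 2 = 100110111100110111011111000111
Number of digits = 30

30 digits (base 2)


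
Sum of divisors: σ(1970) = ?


Divisors of 1970: 1, 2, 5, 10, 197, 394, 985, 1970
Sum = 1 + 2 + 5 + 10 + 197 + 394 + 985 + 1970 = 3564

σ(1970) = 3564


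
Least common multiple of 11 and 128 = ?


GCD(11, 128) = 1
LCM = 11*128/1 = 1408/1 = 1408

LCM = 1408


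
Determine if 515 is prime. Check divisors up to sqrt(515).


515 / 5 = 103 (exact division)
515 is NOT prime.

No, 515 is not prime


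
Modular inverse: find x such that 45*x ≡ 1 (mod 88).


Use the extended Euclidean algorithm on (88, 45); each row r = 88*s + 45*t:
r=88, s=1, t=0
r=45, s=0, t=1
q=1: r=43, s=1, t=-1   [88*(1) + 45*(-1) = 43]
q=1: r=2, s=-1, t=2   [88*(-1) + 45*(2) = 2]
q=21: r=1, s=22, t=-43   [88*(22) + 45*(-43) = 1]
q=2: r=0, s=-45, t=88   [88*(-45) + 45*(88) = 0]
GCD = 1 with t = -43, so 45*(-43) ≡ 1 (mod 88)
Inverse = -43 mod 88 = 45
Check: 45 * 45 = 2025 ≡ 1 (mod 88)

45^(-1) ≡ 45 (mod 88)


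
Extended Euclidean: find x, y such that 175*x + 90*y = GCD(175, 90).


Tabular extended Euclidean (each row: r = 175*s + 90*t):
r=175, s=1, t=0
r=90, s=0, t=1
q=1: r=85, s=1, t=-1   [175*(1) + 90*(-1) = 85]
q=1: r=5, s=-1, t=2   [175*(-1) + 90*(2) = 5]
q=17: r=0, s=18, t=-35   [175*(18) + 90*(-35) = 0]
GCD = 5; from the row with r=5: x=-1, y=2
Check: 175*(-1) + 90*(2) = -175 + 180 = 5

GCD = 5, x = -1, y = 2


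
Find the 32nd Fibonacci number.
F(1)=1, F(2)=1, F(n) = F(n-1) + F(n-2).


Sequence: 1, 1, 2, 3, 5, 8, 13, 21, 34, 55, 89, 144, 233, 377, 610, 987, 1597, 2584, 4181, 6765, 10946, 17711, 28657, 46368, 75025, 121393, 196418, 317811, 514229, 832040, 1346269, 2178309
F(32) = 2178309


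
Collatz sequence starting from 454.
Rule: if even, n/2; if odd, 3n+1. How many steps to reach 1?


454 → 227 → 682 → 341 → 1024 → 512 → 256 → 128 → 64 → 32 → 16 → 8 → 4 → 2 → 1
Total steps = 14

14 steps


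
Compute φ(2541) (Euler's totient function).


2541 = 3 × 7 × 11^2
Prime factors: 3, 7, 11
φ(2541) = 2541 × (1-1/3) × (1-1/7) × (1-1/11)
= 2541 × 2/3 × 6/7 × 10/11 = 1320

φ(2541) = 1320


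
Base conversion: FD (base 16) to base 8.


FD (base 16) = 253 (decimal)
253 (decimal) = 375 (base 8)


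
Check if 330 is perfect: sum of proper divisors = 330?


Proper divisors of 330: 1, 2, 3, 5, 6, 10, 11, 15, 22, 30, 33, 55, 66, 110, 165
Sum = 1 + 2 + 3 + 5 + 6 + 10 + 11 + 15 + 22 + 30 + 33 + 55 + 66 + 110 + 165 = 534

No, 330 is not perfect (534 ≠ 330)


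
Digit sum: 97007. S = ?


9 + 7 + 0 + 0 + 7 = 23


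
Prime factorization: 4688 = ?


4688 / 2 = 2344
2344 / 2 = 1172
1172 / 2 = 586
586 / 2 = 293
293 / 293 = 1
4688 = 2^4 × 293


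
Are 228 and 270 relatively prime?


Euclidean algorithm:
270 = 1 * 228 + 42
228 = 5 * 42 + 18
42 = 2 * 18 + 6
18 = 3 * 6 + 0
GCD(228, 270) = 6

No, not coprime (GCD = 6)


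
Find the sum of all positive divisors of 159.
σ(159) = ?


Divisors of 159: 1, 3, 53, 159
Sum = 1 + 3 + 53 + 159 = 216

σ(159) = 216


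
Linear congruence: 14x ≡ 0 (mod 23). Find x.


GCD(14, 23) = 1, unique solution
a^(-1) mod 23 = 5
x = 5 * 0 mod 23 = 0

x ≡ 0 (mod 23)


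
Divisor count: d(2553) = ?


2553 = 3^1 × 23^1 × 37^1
d(2553) = (1+1) × (1+1) × (1+1) = 8

8 divisors


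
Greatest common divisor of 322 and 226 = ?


322 = 1 * 226 + 96
226 = 2 * 96 + 34
96 = 2 * 34 + 28
34 = 1 * 28 + 6
28 = 4 * 6 + 4
6 = 1 * 4 + 2
4 = 2 * 2 + 0
GCD = 2


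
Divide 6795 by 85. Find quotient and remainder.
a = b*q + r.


6795 = 85 * 79 + 80
Check: 6715 + 80 = 6795

q = 79, r = 80


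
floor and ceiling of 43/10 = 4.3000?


43/10 = 4.3000
floor = 4
ceil = 5

floor = 4, ceil = 5


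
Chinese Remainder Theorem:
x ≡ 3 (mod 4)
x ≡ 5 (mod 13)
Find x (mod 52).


M = 4*13 = 52
M1 = M/4 = 13, M2 = M/13 = 4
M1^(-1) mod 4 = 1, M2^(-1) mod 13 = 10
x = 3*13*1 + 5*4*10 = 239
239 mod 52 = 31
Check: 31 mod 4 = 3 ✓, 31 mod 13 = 5 ✓

x ≡ 31 (mod 52)


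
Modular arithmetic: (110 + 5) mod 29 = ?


110 + 5 = 115
115 mod 29 = 28


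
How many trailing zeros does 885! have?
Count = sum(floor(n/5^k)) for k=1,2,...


floor(885/5) = 177
floor(885/25) = 35
floor(885/125) = 7
floor(885/625) = 1
Total = 220

220 trailing zeros


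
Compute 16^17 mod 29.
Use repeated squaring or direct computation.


16^1 mod 29 = 16
16^2 mod 29 = 24
16^3 mod 29 = 7
16^4 mod 29 = 25
16^5 mod 29 = 23
16^6 mod 29 = 20
16^7 mod 29 = 1
16^8 mod 29 = 16
16^9 mod 29 = 24
16^10 mod 29 = 7
16^11 mod 29 = 25
16^12 mod 29 = 23
16^13 mod 29 = 20
16^14 mod 29 = 1
16^15 mod 29 = 16
16^16 mod 29 = 24
16^17 mod 29 = 7


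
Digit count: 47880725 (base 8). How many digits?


47880725 in base 8 = 266515025
Number of digits = 9

9 digits (base 8)


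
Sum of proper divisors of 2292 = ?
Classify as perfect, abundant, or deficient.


Proper divisors: 1, 2, 3, 4, 6, 12, 191, 382, 573, 764, 1146
Sum = 1 + 2 + 3 + 4 + 6 + 12 + 191 + 382 + 573 + 764 + 1146 = 3084
3084 > 2292 → abundant

s(2292) = 3084 (abundant)


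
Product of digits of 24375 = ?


2 × 4 × 3 × 7 × 5 = 840


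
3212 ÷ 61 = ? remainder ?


3212 = 61 * 52 + 40
Check: 3172 + 40 = 3212

q = 52, r = 40


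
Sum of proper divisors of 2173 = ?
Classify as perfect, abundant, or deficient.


Proper divisors: 1, 41, 53
Sum = 1 + 41 + 53 = 95
95 < 2173 → deficient

s(2173) = 95 (deficient)


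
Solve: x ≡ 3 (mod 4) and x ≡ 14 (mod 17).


M = 4*17 = 68
M1 = M/4 = 17, M2 = M/17 = 4
M1^(-1) mod 4 = 1, M2^(-1) mod 17 = 13
x = 3*17*1 + 14*4*13 = 779
779 mod 68 = 31
Check: 31 mod 4 = 3 ✓, 31 mod 17 = 14 ✓

x ≡ 31 (mod 68)


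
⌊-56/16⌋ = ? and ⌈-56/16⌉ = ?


-56/16 = -3.5000
floor = -4
ceil = -3

floor = -4, ceil = -3


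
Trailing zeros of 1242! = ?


floor(1242/5) = 248
floor(1242/25) = 49
floor(1242/125) = 9
floor(1242/625) = 1
Total = 307

307 trailing zeros


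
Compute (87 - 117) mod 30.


87 - 117 = -30
-30 mod 30 = 0


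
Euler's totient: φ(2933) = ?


2933 = 7 × 419
Prime factors: 7, 419
φ(2933) = 2933 × (1-1/7) × (1-1/419)
= 2933 × 6/7 × 418/419 = 2508

φ(2933) = 2508


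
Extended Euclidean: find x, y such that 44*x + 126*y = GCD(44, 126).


Tabular extended Euclidean (each row: r = 44*s + 126*t):
r=44, s=1, t=0
r=126, s=0, t=1
q=0: r=44, s=1, t=0   [44*(1) + 126*(0) = 44]
q=2: r=38, s=-2, t=1   [44*(-2) + 126*(1) = 38]
q=1: r=6, s=3, t=-1   [44*(3) + 126*(-1) = 6]
q=6: r=2, s=-20, t=7   [44*(-20) + 126*(7) = 2]
q=3: r=0, s=63, t=-22   [44*(63) + 126*(-22) = 0]
GCD = 2; from the row with r=2: x=-20, y=7
Check: 44*(-20) + 126*(7) = -880 + 882 = 2

GCD = 2, x = -20, y = 7


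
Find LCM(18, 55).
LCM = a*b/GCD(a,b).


GCD(18, 55) = 1
LCM = 18*55/1 = 990/1 = 990

LCM = 990


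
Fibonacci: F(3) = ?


Sequence: 1, 1, 2
F(3) = 2


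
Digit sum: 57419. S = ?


5 + 7 + 4 + 1 + 9 = 26


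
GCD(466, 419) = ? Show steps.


466 = 1 * 419 + 47
419 = 8 * 47 + 43
47 = 1 * 43 + 4
43 = 10 * 4 + 3
4 = 1 * 3 + 1
3 = 3 * 1 + 0
GCD = 1


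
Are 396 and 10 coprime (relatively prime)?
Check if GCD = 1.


Euclidean algorithm:
396 = 39 * 10 + 6
10 = 1 * 6 + 4
6 = 1 * 4 + 2
4 = 2 * 2 + 0
GCD(396, 10) = 2

No, not coprime (GCD = 2)


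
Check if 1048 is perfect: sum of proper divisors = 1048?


Proper divisors of 1048: 1, 2, 4, 8, 131, 262, 524
Sum = 1 + 2 + 4 + 8 + 131 + 262 + 524 = 932

No, 1048 is not perfect (932 ≠ 1048)


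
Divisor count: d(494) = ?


494 = 2^1 × 13^1 × 19^1
d(494) = (1+1) × (1+1) × (1+1) = 8

8 divisors


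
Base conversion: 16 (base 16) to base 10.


16 (base 16) = 22 (decimal)
22 (decimal) = 22 (base 10)


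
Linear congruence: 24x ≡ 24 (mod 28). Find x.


GCD(24, 28) = 4 divides 24
Divide: 6x ≡ 6 (mod 7)
x ≡ 1 (mod 7)


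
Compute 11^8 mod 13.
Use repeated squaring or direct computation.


11^1 mod 13 = 11
11^2 mod 13 = 4
11^3 mod 13 = 5
11^4 mod 13 = 3
11^5 mod 13 = 7
11^6 mod 13 = 12
11^7 mod 13 = 2
11^8 mod 13 = 9


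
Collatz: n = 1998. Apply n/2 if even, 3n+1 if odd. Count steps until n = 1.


1998 → 999 → 2998 → 1499 → 4498 → 2249 → 6748 → 3374 → 1687 → 5062 → 2531 → 7594 → 3797 → 11392 → 5696 → 2848 → 1424 → 712 → 356 → 178 → 89 → 268 → 134 → 67 → 202 → 101 → 304 → 152 → 76 → 38 → 19 → 58 → 29 → 88 → 44 → 22 → 11 → 34 → 17 → 52 → 26 → 13 → 40 → 20 → 10 → 5 → 16 → 8 → 4 → 2 → 1
Total steps = 50

50 steps


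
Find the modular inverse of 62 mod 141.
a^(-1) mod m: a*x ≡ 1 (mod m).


Use the extended Euclidean algorithm on (141, 62); each row r = 141*s + 62*t:
r=141, s=1, t=0
r=62, s=0, t=1
q=2: r=17, s=1, t=-2   [141*(1) + 62*(-2) = 17]
q=3: r=11, s=-3, t=7   [141*(-3) + 62*(7) = 11]
q=1: r=6, s=4, t=-9   [141*(4) + 62*(-9) = 6]
q=1: r=5, s=-7, t=16   [141*(-7) + 62*(16) = 5]
q=1: r=1, s=11, t=-25   [141*(11) + 62*(-25) = 1]
q=5: r=0, s=-62, t=141   [141*(-62) + 62*(141) = 0]
GCD = 1 with t = -25, so 62*(-25) ≡ 1 (mod 141)
Inverse = -25 mod 141 = 116
Check: 62 * 116 = 7192 ≡ 1 (mod 141)

62^(-1) ≡ 116 (mod 141)


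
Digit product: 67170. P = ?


6 × 7 × 1 × 7 × 0 = 0


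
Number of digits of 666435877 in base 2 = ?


666435877 in base 2 = 100111101110010000000100100101
Number of digits = 30

30 digits (base 2)


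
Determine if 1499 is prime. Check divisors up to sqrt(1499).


Check divisors up to sqrt(1499) = 38.7169
No divisors found.
1499 is prime.

Yes, 1499 is prime


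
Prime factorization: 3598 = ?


3598 / 2 = 1799
1799 / 7 = 257
257 / 257 = 1
3598 = 2 × 7 × 257


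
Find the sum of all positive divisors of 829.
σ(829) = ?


Divisors of 829: 1, 829
Sum = 1 + 829 = 830

σ(829) = 830


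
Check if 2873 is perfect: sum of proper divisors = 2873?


Proper divisors of 2873: 1, 13, 17, 169, 221
Sum = 1 + 13 + 17 + 169 + 221 = 421

No, 2873 is not perfect (421 ≠ 2873)


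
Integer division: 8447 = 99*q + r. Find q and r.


8447 = 99 * 85 + 32
Check: 8415 + 32 = 8447

q = 85, r = 32


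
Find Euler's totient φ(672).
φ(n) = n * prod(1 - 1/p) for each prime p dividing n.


672 = 2^5 × 3 × 7
Prime factors: 2, 3, 7
φ(672) = 672 × (1-1/2) × (1-1/3) × (1-1/7)
= 672 × 1/2 × 2/3 × 6/7 = 192

φ(672) = 192


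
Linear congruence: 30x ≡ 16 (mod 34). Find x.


GCD(30, 34) = 2 divides 16
Divide: 15x ≡ 8 (mod 17)
x ≡ 13 (mod 17)


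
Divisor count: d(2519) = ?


2519 = 11^1 × 229^1
d(2519) = (1+1) × (1+1) = 4

4 divisors


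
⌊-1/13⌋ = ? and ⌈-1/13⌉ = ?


-1/13 = -0.0769
floor = -1
ceil = 0

floor = -1, ceil = 0


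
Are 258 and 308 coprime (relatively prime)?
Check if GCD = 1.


Euclidean algorithm:
308 = 1 * 258 + 50
258 = 5 * 50 + 8
50 = 6 * 8 + 2
8 = 4 * 2 + 0
GCD(258, 308) = 2

No, not coprime (GCD = 2)


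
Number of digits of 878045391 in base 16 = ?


878045391 in base 16 = 3455E8CF
Number of digits = 8

8 digits (base 16)


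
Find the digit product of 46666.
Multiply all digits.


4 × 6 × 6 × 6 × 6 = 5184


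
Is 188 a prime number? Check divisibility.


188 / 2 = 94 (exact division)
188 is NOT prime.

No, 188 is not prime


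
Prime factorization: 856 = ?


856 / 2 = 428
428 / 2 = 214
214 / 2 = 107
107 / 107 = 1
856 = 2^3 × 107


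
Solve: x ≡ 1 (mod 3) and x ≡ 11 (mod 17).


M = 3*17 = 51
M1 = M/3 = 17, M2 = M/17 = 3
M1^(-1) mod 3 = 2, M2^(-1) mod 17 = 6
x = 1*17*2 + 11*3*6 = 232
232 mod 51 = 28
Check: 28 mod 3 = 1 ✓, 28 mod 17 = 11 ✓

x ≡ 28 (mod 51)


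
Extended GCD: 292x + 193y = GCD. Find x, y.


Tabular extended Euclidean (each row: r = 292*s + 193*t):
r=292, s=1, t=0
r=193, s=0, t=1
q=1: r=99, s=1, t=-1   [292*(1) + 193*(-1) = 99]
q=1: r=94, s=-1, t=2   [292*(-1) + 193*(2) = 94]
q=1: r=5, s=2, t=-3   [292*(2) + 193*(-3) = 5]
q=18: r=4, s=-37, t=56   [292*(-37) + 193*(56) = 4]
q=1: r=1, s=39, t=-59   [292*(39) + 193*(-59) = 1]
q=4: r=0, s=-193, t=292   [292*(-193) + 193*(292) = 0]
GCD = 1; from the row with r=1: x=39, y=-59
Check: 292*(39) + 193*(-59) = 11388 - 11387 = 1

GCD = 1, x = 39, y = -59


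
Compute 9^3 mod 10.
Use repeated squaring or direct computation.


9^1 mod 10 = 9
9^2 mod 10 = 1
9^3 mod 10 = 9


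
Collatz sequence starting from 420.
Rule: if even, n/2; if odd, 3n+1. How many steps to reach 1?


420 → 210 → 105 → 316 → 158 → 79 → 238 → 119 → 358 → 179 → 538 → 269 → 808 → 404 → 202 → 101 → 304 → 152 → 76 → 38 → 19 → 58 → 29 → 88 → 44 → 22 → 11 → 34 → 17 → 52 → 26 → 13 → 40 → 20 → 10 → 5 → 16 → 8 → 4 → 2 → 1
Total steps = 40

40 steps


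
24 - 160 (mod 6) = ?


24 - 160 = -136
-136 mod 6 = 2


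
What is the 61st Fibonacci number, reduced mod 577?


F(k) mod 577 for k=1..61:
1, 1, 2, 3, 5, 8, 13, 21, 34, 55, 89, 144, 233, 377, 33, 410, 443, 276, 142, 418, 560, 401, 384, 208, 15, 223, 238, 461, 122, 6, 128, 134, 262, 396, 81, 477, 558, 458, 439, 320, 182, 502, 107, 32, 139, 171, 310, 481, 214, 118, 332, 450, 205, 78, 283, 361, 67, 428, 495, 346, 264
F(61) mod 577 = 264


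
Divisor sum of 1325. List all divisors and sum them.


Divisors of 1325: 1, 5, 25, 53, 265, 1325
Sum = 1 + 5 + 25 + 53 + 265 + 1325 = 1674

σ(1325) = 1674


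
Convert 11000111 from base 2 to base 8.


11000111 (base 2) = 199 (decimal)
199 (decimal) = 307 (base 8)


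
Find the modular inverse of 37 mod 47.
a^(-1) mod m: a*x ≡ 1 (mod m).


Use the extended Euclidean algorithm on (47, 37); each row r = 47*s + 37*t:
r=47, s=1, t=0
r=37, s=0, t=1
q=1: r=10, s=1, t=-1   [47*(1) + 37*(-1) = 10]
q=3: r=7, s=-3, t=4   [47*(-3) + 37*(4) = 7]
q=1: r=3, s=4, t=-5   [47*(4) + 37*(-5) = 3]
q=2: r=1, s=-11, t=14   [47*(-11) + 37*(14) = 1]
q=3: r=0, s=37, t=-47   [47*(37) + 37*(-47) = 0]
GCD = 1 with t = 14, so 37*(14) ≡ 1 (mod 47)
Inverse = 14 mod 47 = 14
Check: 37 * 14 = 518 ≡ 1 (mod 47)

37^(-1) ≡ 14 (mod 47)


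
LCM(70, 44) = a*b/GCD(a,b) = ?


GCD(70, 44) = 2
LCM = 70*44/2 = 3080/2 = 1540

LCM = 1540


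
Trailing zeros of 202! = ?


floor(202/5) = 40
floor(202/25) = 8
floor(202/125) = 1
Total = 49

49 trailing zeros


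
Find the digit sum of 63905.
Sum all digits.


6 + 3 + 9 + 0 + 5 = 23


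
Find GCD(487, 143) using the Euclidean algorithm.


487 = 3 * 143 + 58
143 = 2 * 58 + 27
58 = 2 * 27 + 4
27 = 6 * 4 + 3
4 = 1 * 3 + 1
3 = 3 * 1 + 0
GCD = 1


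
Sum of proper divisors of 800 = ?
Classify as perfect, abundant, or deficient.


Proper divisors: 1, 2, 4, 5, 8, 10, 16, 20, 25, 32, 40, 50, 80, 100, 160, 200, 400
Sum = 1 + 2 + 4 + 5 + 8 + 10 + 16 + 20 + 25 + 32 + 40 + 50 + 80 + 100 + 160 + 200 + 400 = 1153
1153 > 800 → abundant

s(800) = 1153 (abundant)


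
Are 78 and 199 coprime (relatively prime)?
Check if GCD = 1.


Euclidean algorithm:
199 = 2 * 78 + 43
78 = 1 * 43 + 35
43 = 1 * 35 + 8
35 = 4 * 8 + 3
8 = 2 * 3 + 2
3 = 1 * 2 + 1
2 = 2 * 1 + 0
GCD(78, 199) = 1

Yes, coprime (GCD = 1)


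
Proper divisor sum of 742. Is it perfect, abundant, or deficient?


Proper divisors: 1, 2, 7, 14, 53, 106, 371
Sum = 1 + 2 + 7 + 14 + 53 + 106 + 371 = 554
554 < 742 → deficient

s(742) = 554 (deficient)


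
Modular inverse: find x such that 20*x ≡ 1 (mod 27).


Use the extended Euclidean algorithm on (27, 20); each row r = 27*s + 20*t:
r=27, s=1, t=0
r=20, s=0, t=1
q=1: r=7, s=1, t=-1   [27*(1) + 20*(-1) = 7]
q=2: r=6, s=-2, t=3   [27*(-2) + 20*(3) = 6]
q=1: r=1, s=3, t=-4   [27*(3) + 20*(-4) = 1]
q=6: r=0, s=-20, t=27   [27*(-20) + 20*(27) = 0]
GCD = 1 with t = -4, so 20*(-4) ≡ 1 (mod 27)
Inverse = -4 mod 27 = 23
Check: 20 * 23 = 460 ≡ 1 (mod 27)

20^(-1) ≡ 23 (mod 27)


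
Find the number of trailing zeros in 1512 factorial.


floor(1512/5) = 302
floor(1512/25) = 60
floor(1512/125) = 12
floor(1512/625) = 2
Total = 376

376 trailing zeros


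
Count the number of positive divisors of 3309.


3309 = 3^1 × 1103^1
d(3309) = (1+1) × (1+1) = 4

4 divisors


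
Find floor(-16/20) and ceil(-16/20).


-16/20 = -0.8000
floor = -1
ceil = 0

floor = -1, ceil = 0


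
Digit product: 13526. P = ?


1 × 3 × 5 × 2 × 6 = 180


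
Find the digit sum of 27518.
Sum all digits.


2 + 7 + 5 + 1 + 8 = 23


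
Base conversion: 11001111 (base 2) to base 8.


11001111 (base 2) = 207 (decimal)
207 (decimal) = 317 (base 8)


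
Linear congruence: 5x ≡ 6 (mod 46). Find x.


GCD(5, 46) = 1, unique solution
a^(-1) mod 46 = 37
x = 37 * 6 mod 46 = 38

x ≡ 38 (mod 46)


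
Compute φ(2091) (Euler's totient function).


2091 = 3 × 17 × 41
Prime factors: 3, 17, 41
φ(2091) = 2091 × (1-1/3) × (1-1/17) × (1-1/41)
= 2091 × 2/3 × 16/17 × 40/41 = 1280

φ(2091) = 1280
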